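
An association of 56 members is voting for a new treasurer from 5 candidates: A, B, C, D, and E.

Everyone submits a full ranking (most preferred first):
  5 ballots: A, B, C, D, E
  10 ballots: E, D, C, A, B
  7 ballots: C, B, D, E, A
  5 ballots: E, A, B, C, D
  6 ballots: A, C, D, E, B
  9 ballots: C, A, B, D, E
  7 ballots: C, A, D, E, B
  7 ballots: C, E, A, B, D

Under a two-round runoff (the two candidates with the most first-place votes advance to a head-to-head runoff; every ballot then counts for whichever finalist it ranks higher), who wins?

C

Round 1 first-place votes: A 11, B 0, C 30, D 0, E 15. C and E advance.
Runoff: C is ranked above E on 41 ballots, E above C on 15.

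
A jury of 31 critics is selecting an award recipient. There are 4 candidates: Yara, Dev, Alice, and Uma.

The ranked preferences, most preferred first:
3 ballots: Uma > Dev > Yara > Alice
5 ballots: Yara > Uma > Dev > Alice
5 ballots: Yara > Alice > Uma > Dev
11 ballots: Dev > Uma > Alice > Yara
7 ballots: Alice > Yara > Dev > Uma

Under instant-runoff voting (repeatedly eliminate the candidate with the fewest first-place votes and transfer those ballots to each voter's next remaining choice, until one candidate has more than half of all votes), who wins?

Yara

Round 1: Yara 10, Dev 11, Alice 7, Uma 3. Uma eliminated.
Round 2: Yara 10, Dev 14, Alice 7. Alice eliminated.
Round 3: Yara 17, Dev 14. Yara has a majority (≥16).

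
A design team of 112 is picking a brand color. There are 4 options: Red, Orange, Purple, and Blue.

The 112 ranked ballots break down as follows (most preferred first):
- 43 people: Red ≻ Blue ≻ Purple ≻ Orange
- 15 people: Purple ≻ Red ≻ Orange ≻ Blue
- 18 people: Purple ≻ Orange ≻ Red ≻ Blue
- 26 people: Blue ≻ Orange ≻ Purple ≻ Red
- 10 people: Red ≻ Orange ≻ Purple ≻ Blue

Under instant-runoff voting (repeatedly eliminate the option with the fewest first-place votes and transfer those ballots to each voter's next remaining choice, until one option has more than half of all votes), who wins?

Round 1: Red 53, Orange 0, Purple 33, Blue 26. Orange eliminated.
Round 2: Red 53, Purple 33, Blue 26. Blue eliminated.
Round 3: Red 53, Purple 59. Purple has a majority (≥57).

Purple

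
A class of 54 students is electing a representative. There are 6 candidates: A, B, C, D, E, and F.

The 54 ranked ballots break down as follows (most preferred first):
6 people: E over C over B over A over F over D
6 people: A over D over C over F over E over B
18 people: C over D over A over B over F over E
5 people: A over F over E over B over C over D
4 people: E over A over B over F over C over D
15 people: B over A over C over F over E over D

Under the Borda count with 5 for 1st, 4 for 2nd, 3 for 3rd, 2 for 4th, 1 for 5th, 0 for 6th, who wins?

A

A: 6×2 + 6×5 + 18×3 + 5×5 + 4×4 + 15×4 = 197
B: 6×3 + 6×0 + 18×2 + 5×2 + 4×3 + 15×5 = 151
C: 6×4 + 6×3 + 18×5 + 5×1 + 4×1 + 15×3 = 186
D: 6×0 + 6×4 + 18×4 + 5×0 + 4×0 + 15×0 = 96
E: 6×5 + 6×1 + 18×0 + 5×3 + 4×5 + 15×1 = 86
F: 6×1 + 6×2 + 18×1 + 5×4 + 4×2 + 15×2 = 94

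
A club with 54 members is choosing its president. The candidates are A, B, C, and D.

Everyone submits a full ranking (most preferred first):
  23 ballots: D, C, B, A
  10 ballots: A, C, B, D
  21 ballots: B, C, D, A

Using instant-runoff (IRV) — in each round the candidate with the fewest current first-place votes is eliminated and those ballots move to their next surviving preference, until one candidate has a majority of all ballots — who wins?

B

Round 1: A 10, B 21, C 0, D 23. C eliminated.
Round 2: A 10, B 21, D 23. A eliminated.
Round 3: B 31, D 23. B has a majority (≥28).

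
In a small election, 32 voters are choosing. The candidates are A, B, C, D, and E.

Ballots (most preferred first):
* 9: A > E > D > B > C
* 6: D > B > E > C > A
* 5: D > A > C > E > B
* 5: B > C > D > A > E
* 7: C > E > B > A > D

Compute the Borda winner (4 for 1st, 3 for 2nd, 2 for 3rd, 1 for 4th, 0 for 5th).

A: 9×4 + 6×0 + 5×3 + 5×1 + 7×1 = 63
B: 9×1 + 6×3 + 5×0 + 5×4 + 7×2 = 61
C: 9×0 + 6×1 + 5×2 + 5×3 + 7×4 = 59
D: 9×2 + 6×4 + 5×4 + 5×2 + 7×0 = 72
E: 9×3 + 6×2 + 5×1 + 5×0 + 7×3 = 65

D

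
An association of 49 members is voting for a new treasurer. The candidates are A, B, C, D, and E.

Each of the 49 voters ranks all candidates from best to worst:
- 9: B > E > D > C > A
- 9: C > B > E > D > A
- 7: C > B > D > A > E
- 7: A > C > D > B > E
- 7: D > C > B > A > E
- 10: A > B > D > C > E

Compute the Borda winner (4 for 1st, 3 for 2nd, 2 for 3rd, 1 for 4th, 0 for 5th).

B

A: 9×0 + 9×0 + 7×1 + 7×4 + 7×1 + 10×4 = 82
B: 9×4 + 9×3 + 7×3 + 7×1 + 7×2 + 10×3 = 135
C: 9×1 + 9×4 + 7×4 + 7×3 + 7×3 + 10×1 = 125
D: 9×2 + 9×1 + 7×2 + 7×2 + 7×4 + 10×2 = 103
E: 9×3 + 9×2 + 7×0 + 7×0 + 7×0 + 10×0 = 45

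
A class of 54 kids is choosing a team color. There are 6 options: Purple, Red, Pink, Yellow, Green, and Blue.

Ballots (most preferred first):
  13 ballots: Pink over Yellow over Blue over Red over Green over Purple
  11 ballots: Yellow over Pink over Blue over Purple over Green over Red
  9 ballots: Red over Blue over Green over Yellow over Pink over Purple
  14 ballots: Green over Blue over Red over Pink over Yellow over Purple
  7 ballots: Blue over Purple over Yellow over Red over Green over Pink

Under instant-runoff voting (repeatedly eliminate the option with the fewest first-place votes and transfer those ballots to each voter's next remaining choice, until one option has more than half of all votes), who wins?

Yellow

Round 1: Purple 0, Red 9, Pink 13, Yellow 11, Green 14, Blue 7. Purple eliminated.
Round 2: Red 9, Pink 13, Yellow 11, Green 14, Blue 7. Blue eliminated.
Round 3: Red 9, Pink 13, Yellow 18, Green 14. Red eliminated.
Round 4: Pink 13, Yellow 18, Green 23. Pink eliminated.
Round 5: Yellow 31, Green 23. Yellow has a majority (≥28).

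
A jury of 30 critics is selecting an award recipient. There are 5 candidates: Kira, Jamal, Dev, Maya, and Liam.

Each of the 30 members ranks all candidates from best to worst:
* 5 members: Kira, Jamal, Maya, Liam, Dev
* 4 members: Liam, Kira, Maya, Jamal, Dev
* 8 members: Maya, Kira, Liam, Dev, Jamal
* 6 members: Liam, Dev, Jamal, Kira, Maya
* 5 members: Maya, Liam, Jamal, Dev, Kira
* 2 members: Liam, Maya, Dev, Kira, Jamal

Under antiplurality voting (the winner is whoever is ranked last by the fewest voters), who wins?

Liam

Last-place votes: Kira 5, Jamal 10, Dev 9, Maya 6, Liam 0.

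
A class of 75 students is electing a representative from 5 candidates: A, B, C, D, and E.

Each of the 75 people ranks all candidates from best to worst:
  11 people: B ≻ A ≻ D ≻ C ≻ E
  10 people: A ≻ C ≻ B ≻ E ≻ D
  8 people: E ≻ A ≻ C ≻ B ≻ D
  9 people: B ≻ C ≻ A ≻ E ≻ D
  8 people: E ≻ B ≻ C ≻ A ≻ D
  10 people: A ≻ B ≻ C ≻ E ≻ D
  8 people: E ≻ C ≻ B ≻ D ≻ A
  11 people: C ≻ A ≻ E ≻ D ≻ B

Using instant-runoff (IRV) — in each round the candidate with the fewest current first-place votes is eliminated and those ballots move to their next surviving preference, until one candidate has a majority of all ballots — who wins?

A

Round 1: A 20, B 20, C 11, D 0, E 24. D eliminated.
Round 2: A 20, B 20, C 11, E 24. C eliminated.
Round 3: A 31, B 20, E 24. B eliminated.
Round 4: A 51, E 24. A has a majority (≥38).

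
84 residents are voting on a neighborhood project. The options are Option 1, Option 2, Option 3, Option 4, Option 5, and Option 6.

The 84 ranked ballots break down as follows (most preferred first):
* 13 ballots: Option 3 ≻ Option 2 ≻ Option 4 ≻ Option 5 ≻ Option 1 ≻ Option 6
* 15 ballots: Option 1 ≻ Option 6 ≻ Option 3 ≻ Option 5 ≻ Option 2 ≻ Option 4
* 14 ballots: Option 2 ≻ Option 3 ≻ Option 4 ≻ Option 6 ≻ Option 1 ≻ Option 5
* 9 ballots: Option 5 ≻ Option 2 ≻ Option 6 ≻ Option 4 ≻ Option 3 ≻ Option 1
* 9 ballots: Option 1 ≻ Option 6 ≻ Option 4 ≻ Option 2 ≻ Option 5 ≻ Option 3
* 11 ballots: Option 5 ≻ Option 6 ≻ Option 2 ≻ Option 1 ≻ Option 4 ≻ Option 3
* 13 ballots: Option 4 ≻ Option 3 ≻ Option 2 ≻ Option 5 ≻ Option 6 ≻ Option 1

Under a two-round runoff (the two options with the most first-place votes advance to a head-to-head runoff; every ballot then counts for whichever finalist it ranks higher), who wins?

Option 5

Round 1 first-place votes: Option 1 24, Option 2 14, Option 3 13, Option 4 13, Option 5 20, Option 6 0. Option 1 and Option 5 advance.
Runoff: Option 1 is ranked above Option 5 on 38 ballots, Option 5 above Option 1 on 46.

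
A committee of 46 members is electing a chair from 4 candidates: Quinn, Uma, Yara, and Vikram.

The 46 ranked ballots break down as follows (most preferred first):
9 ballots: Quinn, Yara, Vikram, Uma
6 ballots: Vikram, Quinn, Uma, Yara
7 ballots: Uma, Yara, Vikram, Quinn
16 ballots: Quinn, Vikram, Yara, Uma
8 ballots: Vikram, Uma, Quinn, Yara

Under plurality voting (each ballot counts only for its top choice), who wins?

First-place votes: Quinn 25, Uma 7, Yara 0, Vikram 14.

Quinn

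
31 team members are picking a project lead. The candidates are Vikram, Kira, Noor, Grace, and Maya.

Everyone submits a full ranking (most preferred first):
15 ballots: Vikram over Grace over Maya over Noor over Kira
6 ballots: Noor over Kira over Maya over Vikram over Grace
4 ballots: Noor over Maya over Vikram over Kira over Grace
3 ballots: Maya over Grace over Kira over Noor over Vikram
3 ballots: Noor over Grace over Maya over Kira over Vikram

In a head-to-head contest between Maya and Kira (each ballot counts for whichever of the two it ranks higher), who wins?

Maya is ranked above Kira on 25 ballots; Kira above Maya on 6.

Maya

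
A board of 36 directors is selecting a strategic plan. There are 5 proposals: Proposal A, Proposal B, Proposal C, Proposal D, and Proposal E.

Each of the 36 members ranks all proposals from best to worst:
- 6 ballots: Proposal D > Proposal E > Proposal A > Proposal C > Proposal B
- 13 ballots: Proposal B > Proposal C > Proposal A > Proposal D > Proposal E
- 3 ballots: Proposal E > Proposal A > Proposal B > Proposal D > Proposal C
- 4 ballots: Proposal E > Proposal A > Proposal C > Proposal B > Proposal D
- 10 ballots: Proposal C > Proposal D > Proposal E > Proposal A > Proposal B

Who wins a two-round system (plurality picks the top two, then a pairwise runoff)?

Round 1 first-place votes: Proposal A 0, Proposal B 13, Proposal C 10, Proposal D 6, Proposal E 7. Proposal B and Proposal C advance.
Runoff: Proposal B is ranked above Proposal C on 16 ballots, Proposal C above Proposal B on 20.

Proposal C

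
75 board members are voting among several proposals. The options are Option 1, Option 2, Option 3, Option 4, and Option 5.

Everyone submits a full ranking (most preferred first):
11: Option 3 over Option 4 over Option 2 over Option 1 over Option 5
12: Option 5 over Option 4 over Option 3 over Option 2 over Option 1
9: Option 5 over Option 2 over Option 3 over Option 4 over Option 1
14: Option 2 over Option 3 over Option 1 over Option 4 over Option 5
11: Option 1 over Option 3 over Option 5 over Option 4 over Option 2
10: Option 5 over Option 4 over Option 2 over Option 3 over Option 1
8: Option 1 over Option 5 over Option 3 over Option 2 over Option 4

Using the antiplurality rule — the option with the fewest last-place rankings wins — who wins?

Option 3

Last-place votes: Option 1 31, Option 2 11, Option 3 0, Option 4 8, Option 5 25.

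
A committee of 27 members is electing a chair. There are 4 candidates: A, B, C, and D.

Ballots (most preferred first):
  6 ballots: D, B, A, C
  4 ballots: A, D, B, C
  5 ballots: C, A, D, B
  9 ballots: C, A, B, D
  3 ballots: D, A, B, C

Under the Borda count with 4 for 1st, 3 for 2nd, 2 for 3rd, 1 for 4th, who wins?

A: 6×2 + 4×4 + 5×3 + 9×3 + 3×3 = 79
B: 6×3 + 4×2 + 5×1 + 9×2 + 3×2 = 55
C: 6×1 + 4×1 + 5×4 + 9×4 + 3×1 = 69
D: 6×4 + 4×3 + 5×2 + 9×1 + 3×4 = 67

A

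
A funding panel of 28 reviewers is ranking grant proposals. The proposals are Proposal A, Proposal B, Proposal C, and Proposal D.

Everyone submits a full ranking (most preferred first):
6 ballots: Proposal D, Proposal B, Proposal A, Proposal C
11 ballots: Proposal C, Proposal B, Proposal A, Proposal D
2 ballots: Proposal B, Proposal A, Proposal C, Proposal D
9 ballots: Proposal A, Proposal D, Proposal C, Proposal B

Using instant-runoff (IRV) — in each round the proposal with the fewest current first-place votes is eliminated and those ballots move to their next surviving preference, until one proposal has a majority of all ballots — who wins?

Round 1: Proposal A 9, Proposal B 2, Proposal C 11, Proposal D 6. Proposal B eliminated.
Round 2: Proposal A 11, Proposal C 11, Proposal D 6. Proposal D eliminated.
Round 3: Proposal A 17, Proposal C 11. Proposal A has a majority (≥15).

Proposal A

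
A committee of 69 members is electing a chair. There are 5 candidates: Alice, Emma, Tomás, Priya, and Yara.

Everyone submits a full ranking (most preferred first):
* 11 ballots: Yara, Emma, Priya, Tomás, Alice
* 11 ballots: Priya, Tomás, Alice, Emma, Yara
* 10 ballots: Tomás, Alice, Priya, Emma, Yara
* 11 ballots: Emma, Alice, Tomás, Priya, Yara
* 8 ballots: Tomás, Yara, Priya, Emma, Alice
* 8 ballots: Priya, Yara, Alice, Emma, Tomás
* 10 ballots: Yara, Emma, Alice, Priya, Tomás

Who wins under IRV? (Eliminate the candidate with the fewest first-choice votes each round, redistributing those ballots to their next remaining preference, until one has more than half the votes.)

Tomás

Round 1: Alice 0, Emma 11, Tomás 18, Priya 19, Yara 21. Alice eliminated.
Round 2: Emma 11, Tomás 18, Priya 19, Yara 21. Emma eliminated.
Round 3: Tomás 29, Priya 19, Yara 21. Priya eliminated.
Round 4: Tomás 40, Yara 29. Tomás has a majority (≥35).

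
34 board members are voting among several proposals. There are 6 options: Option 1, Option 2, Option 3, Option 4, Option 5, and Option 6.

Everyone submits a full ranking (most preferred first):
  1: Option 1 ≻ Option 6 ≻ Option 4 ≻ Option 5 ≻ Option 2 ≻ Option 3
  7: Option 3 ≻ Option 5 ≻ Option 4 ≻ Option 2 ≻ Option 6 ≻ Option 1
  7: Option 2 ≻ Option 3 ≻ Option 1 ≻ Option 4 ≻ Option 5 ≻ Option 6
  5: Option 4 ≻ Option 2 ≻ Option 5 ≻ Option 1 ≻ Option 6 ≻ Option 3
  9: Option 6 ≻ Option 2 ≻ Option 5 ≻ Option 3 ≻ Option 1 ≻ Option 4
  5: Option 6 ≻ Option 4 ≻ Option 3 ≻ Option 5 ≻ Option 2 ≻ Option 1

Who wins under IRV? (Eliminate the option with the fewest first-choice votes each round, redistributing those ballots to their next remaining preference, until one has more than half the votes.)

Round 1: Option 1 1, Option 2 7, Option 3 7, Option 4 5, Option 5 0, Option 6 14. Option 5 eliminated.
Round 2: Option 1 1, Option 2 7, Option 3 7, Option 4 5, Option 6 14. Option 1 eliminated.
Round 3: Option 2 7, Option 3 7, Option 4 5, Option 6 15. Option 4 eliminated.
Round 4: Option 2 12, Option 3 7, Option 6 15. Option 3 eliminated.
Round 5: Option 2 19, Option 6 15. Option 2 has a majority (≥18).

Option 2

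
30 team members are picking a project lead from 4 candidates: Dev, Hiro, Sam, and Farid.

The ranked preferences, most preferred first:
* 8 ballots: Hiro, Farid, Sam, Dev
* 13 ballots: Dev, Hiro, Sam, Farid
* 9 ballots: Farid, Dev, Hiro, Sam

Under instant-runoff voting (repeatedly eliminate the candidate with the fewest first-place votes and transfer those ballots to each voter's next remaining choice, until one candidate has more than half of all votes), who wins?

Round 1: Dev 13, Hiro 8, Sam 0, Farid 9. Sam eliminated.
Round 2: Dev 13, Hiro 8, Farid 9. Hiro eliminated.
Round 3: Dev 13, Farid 17. Farid has a majority (≥16).

Farid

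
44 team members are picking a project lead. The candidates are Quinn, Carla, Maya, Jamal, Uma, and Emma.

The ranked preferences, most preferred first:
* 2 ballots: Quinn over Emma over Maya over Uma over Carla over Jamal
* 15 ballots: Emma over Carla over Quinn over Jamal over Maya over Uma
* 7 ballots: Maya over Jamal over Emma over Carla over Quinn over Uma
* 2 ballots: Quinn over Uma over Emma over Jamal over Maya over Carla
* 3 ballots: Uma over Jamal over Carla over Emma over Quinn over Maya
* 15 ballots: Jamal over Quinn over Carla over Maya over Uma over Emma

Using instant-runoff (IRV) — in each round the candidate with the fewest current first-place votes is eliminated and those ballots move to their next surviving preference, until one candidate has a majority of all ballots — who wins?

Round 1: Quinn 4, Carla 0, Maya 7, Jamal 15, Uma 3, Emma 15. Carla eliminated.
Round 2: Quinn 4, Maya 7, Jamal 15, Uma 3, Emma 15. Uma eliminated.
Round 3: Quinn 4, Maya 7, Jamal 18, Emma 15. Quinn eliminated.
Round 4: Maya 7, Jamal 18, Emma 19. Maya eliminated.
Round 5: Jamal 25, Emma 19. Jamal has a majority (≥23).

Jamal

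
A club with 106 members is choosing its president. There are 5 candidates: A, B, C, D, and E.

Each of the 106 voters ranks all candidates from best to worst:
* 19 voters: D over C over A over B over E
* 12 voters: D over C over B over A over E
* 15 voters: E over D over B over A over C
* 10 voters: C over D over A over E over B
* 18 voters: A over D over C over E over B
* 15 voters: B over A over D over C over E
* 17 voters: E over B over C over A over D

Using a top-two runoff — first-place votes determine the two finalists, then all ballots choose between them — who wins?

D

Round 1 first-place votes: A 18, B 15, C 10, D 31, E 32. E and D advance.
Runoff: E is ranked above D on 32 ballots, D above E on 74.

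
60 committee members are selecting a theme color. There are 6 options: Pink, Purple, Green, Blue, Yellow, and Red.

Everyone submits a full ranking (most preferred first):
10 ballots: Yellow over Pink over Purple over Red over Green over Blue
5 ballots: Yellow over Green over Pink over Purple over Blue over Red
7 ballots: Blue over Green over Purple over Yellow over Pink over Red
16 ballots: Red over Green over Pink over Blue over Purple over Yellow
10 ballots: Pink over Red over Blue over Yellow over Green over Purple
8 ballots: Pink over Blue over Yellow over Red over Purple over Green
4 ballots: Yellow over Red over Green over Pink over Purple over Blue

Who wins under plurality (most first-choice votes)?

First-place votes: Pink 18, Purple 0, Green 0, Blue 7, Yellow 19, Red 16.

Yellow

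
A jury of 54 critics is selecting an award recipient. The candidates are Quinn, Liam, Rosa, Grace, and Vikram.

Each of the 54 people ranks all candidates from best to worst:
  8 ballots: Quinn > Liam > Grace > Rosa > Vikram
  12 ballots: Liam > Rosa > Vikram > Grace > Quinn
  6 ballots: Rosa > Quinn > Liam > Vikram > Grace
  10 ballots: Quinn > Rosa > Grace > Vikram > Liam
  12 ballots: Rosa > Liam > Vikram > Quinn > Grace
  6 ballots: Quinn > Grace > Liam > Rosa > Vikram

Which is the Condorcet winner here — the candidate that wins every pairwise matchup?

Rosa vs Quinn: 30–24
Rosa vs Liam: 28–26
Rosa vs Grace: 40–14
Rosa vs Vikram: 54–0
Rosa beats every other candidate.

Rosa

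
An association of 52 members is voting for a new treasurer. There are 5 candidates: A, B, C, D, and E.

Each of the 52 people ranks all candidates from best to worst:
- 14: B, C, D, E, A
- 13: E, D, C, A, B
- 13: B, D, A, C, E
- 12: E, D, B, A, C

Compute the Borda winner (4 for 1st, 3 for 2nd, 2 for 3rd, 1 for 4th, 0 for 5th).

A: 14×0 + 13×1 + 13×2 + 12×1 = 51
B: 14×4 + 13×0 + 13×4 + 12×2 = 132
C: 14×3 + 13×2 + 13×1 + 12×0 = 81
D: 14×2 + 13×3 + 13×3 + 12×3 = 142
E: 14×1 + 13×4 + 13×0 + 12×4 = 114

D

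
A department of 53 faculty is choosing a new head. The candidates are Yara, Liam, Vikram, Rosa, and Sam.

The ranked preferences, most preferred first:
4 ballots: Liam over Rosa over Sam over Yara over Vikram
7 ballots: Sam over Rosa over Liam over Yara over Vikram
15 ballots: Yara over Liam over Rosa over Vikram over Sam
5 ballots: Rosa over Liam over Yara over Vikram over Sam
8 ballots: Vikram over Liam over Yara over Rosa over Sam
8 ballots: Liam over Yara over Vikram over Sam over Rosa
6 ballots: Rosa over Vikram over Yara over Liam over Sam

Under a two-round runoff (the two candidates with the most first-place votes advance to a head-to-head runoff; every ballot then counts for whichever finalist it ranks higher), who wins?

Liam

Round 1 first-place votes: Yara 15, Liam 12, Vikram 8, Rosa 11, Sam 7. Yara and Liam advance.
Runoff: Yara is ranked above Liam on 21 ballots, Liam above Yara on 32.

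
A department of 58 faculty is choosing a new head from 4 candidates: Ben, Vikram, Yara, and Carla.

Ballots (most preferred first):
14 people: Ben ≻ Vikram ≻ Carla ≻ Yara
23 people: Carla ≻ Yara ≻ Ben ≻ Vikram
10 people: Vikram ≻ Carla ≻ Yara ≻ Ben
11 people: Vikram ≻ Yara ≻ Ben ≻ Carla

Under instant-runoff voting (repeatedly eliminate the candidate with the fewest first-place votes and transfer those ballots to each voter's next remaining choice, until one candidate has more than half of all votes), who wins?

Round 1: Ben 14, Vikram 21, Yara 0, Carla 23. Yara eliminated.
Round 2: Ben 14, Vikram 21, Carla 23. Ben eliminated.
Round 3: Vikram 35, Carla 23. Vikram has a majority (≥30).

Vikram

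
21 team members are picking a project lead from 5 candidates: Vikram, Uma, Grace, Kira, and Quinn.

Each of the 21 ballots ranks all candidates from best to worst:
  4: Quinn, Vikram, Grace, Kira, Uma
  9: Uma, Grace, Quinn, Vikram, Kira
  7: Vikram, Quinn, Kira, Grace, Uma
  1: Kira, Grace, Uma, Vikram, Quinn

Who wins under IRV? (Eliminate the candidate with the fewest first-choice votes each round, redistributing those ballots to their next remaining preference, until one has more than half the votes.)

Round 1: Vikram 7, Uma 9, Grace 0, Kira 1, Quinn 4. Grace eliminated.
Round 2: Vikram 7, Uma 9, Kira 1, Quinn 4. Kira eliminated.
Round 3: Vikram 7, Uma 10, Quinn 4. Quinn eliminated.
Round 4: Vikram 11, Uma 10. Vikram has a majority (≥11).

Vikram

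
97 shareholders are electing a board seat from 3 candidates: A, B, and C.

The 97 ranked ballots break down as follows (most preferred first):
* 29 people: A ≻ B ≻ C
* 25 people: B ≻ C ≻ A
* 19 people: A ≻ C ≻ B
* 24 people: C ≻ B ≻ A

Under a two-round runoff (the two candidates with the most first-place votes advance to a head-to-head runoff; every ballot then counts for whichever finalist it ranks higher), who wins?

B

Round 1 first-place votes: A 48, B 25, C 24. A and B advance.
Runoff: A is ranked above B on 48 ballots, B above A on 49.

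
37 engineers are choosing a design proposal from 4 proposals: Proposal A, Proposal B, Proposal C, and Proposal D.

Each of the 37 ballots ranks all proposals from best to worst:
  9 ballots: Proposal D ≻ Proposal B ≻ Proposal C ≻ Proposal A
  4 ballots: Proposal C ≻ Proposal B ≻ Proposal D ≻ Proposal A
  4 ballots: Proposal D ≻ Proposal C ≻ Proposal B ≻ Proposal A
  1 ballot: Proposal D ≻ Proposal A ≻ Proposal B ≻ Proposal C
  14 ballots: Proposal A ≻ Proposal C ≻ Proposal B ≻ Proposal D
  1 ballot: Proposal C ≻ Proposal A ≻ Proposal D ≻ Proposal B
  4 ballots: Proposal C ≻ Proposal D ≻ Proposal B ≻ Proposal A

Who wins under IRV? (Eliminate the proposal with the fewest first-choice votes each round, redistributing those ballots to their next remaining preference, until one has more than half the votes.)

Round 1: Proposal A 14, Proposal B 0, Proposal C 9, Proposal D 14. Proposal B eliminated.
Round 2: Proposal A 14, Proposal C 9, Proposal D 14. Proposal C eliminated.
Round 3: Proposal A 15, Proposal D 22. Proposal D has a majority (≥19).

Proposal D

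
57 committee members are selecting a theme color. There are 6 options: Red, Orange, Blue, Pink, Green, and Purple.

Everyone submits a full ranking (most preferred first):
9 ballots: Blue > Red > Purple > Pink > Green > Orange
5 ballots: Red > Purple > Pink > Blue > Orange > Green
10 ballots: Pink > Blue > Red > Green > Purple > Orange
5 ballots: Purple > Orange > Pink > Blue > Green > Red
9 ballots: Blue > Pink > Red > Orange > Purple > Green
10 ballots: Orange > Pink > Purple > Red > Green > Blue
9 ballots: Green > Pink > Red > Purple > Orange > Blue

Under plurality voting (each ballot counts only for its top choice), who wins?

First-place votes: Red 5, Orange 10, Blue 18, Pink 10, Green 9, Purple 5.

Blue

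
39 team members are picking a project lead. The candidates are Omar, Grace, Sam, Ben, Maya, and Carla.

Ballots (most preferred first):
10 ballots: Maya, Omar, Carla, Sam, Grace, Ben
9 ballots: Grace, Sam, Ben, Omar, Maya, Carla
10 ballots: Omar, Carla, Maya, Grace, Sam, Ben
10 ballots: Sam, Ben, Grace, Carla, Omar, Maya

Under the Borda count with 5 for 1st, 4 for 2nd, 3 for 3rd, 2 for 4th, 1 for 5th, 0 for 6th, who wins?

Omar: 10×4 + 9×2 + 10×5 + 10×1 = 118
Grace: 10×1 + 9×5 + 10×2 + 10×3 = 105
Sam: 10×2 + 9×4 + 10×1 + 10×5 = 116
Ben: 10×0 + 9×3 + 10×0 + 10×4 = 67
Maya: 10×5 + 9×1 + 10×3 + 10×0 = 89
Carla: 10×3 + 9×0 + 10×4 + 10×2 = 90

Omar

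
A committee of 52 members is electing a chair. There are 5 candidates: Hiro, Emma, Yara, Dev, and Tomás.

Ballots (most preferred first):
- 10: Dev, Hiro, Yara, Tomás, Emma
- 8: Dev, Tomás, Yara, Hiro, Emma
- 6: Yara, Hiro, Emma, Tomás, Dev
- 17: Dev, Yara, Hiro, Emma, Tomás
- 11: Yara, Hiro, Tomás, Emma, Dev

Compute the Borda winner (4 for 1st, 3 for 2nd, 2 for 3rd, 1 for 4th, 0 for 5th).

Hiro: 10×3 + 8×1 + 6×3 + 17×2 + 11×3 = 123
Emma: 10×0 + 8×0 + 6×2 + 17×1 + 11×1 = 40
Yara: 10×2 + 8×2 + 6×4 + 17×3 + 11×4 = 155
Dev: 10×4 + 8×4 + 6×0 + 17×4 + 11×0 = 140
Tomás: 10×1 + 8×3 + 6×1 + 17×0 + 11×2 = 62

Yara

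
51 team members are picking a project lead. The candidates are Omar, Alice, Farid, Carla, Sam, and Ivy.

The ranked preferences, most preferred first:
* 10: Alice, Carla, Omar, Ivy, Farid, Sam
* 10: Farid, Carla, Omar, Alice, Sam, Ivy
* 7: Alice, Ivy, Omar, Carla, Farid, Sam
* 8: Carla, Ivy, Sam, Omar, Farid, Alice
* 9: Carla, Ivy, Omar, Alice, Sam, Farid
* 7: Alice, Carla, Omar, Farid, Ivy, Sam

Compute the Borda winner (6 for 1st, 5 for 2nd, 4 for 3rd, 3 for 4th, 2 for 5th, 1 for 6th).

Carla

Omar: 10×4 + 10×4 + 7×4 + 8×3 + 9×4 + 7×4 = 196
Alice: 10×6 + 10×3 + 7×6 + 8×1 + 9×3 + 7×6 = 209
Farid: 10×2 + 10×6 + 7×2 + 8×2 + 9×1 + 7×3 = 140
Carla: 10×5 + 10×5 + 7×3 + 8×6 + 9×6 + 7×5 = 258
Sam: 10×1 + 10×2 + 7×1 + 8×4 + 9×2 + 7×1 = 94
Ivy: 10×3 + 10×1 + 7×5 + 8×5 + 9×5 + 7×2 = 174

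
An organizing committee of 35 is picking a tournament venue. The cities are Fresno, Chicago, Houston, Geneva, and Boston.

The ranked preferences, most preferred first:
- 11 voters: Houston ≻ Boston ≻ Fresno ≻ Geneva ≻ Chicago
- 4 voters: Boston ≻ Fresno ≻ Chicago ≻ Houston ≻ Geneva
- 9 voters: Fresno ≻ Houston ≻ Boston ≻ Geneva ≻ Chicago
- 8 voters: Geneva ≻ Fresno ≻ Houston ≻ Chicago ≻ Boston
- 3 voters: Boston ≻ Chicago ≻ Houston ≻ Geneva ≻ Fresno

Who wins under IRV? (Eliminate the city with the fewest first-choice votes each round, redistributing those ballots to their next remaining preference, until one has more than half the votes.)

Fresno

Round 1: Fresno 9, Chicago 0, Houston 11, Geneva 8, Boston 7. Chicago eliminated.
Round 2: Fresno 9, Houston 11, Geneva 8, Boston 7. Boston eliminated.
Round 3: Fresno 13, Houston 14, Geneva 8. Geneva eliminated.
Round 4: Fresno 21, Houston 14. Fresno has a majority (≥18).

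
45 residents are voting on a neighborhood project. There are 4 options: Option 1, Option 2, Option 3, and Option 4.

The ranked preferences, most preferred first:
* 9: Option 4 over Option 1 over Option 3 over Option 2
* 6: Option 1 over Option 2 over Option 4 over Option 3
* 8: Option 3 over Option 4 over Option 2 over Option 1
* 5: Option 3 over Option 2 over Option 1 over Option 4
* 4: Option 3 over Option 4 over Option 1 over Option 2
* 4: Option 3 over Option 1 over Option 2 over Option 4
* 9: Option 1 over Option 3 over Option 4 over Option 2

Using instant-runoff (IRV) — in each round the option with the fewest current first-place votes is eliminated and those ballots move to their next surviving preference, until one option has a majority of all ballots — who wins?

Round 1: Option 1 15, Option 2 0, Option 3 21, Option 4 9. Option 2 eliminated.
Round 2: Option 1 15, Option 3 21, Option 4 9. Option 4 eliminated.
Round 3: Option 1 24, Option 3 21. Option 1 has a majority (≥23).

Option 1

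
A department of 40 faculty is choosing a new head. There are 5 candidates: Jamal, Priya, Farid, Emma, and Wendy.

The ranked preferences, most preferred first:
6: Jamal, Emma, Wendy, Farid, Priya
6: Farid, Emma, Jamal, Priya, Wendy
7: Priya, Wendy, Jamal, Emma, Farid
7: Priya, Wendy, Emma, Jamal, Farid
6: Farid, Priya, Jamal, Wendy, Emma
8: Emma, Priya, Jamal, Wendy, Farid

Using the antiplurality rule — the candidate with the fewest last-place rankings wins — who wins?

Last-place votes: Jamal 0, Priya 6, Farid 22, Emma 6, Wendy 6.

Jamal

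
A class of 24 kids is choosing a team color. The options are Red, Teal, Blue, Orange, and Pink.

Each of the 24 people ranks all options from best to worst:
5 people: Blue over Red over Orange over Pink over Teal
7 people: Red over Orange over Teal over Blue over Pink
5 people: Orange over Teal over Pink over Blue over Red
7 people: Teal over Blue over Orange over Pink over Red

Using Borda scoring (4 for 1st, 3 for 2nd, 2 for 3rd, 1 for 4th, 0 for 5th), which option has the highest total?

Red: 5×3 + 7×4 + 5×0 + 7×0 = 43
Teal: 5×0 + 7×2 + 5×3 + 7×4 = 57
Blue: 5×4 + 7×1 + 5×1 + 7×3 = 53
Orange: 5×2 + 7×3 + 5×4 + 7×2 = 65
Pink: 5×1 + 7×0 + 5×2 + 7×1 = 22

Orange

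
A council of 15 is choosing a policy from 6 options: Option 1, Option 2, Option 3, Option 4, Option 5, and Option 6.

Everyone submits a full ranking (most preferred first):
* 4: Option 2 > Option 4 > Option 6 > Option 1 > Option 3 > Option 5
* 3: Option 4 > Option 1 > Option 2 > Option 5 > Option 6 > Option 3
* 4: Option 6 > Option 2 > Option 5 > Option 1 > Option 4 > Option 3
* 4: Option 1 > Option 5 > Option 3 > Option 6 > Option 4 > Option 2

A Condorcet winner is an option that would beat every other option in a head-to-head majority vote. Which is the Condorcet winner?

Option 6 vs Option 1: 8–7
Option 6 vs Option 2: 8–7
Option 6 vs Option 3: 11–4
Option 6 vs Option 4: 8–7
Option 6 vs Option 5: 8–7
Option 6 beats every other option.

Option 6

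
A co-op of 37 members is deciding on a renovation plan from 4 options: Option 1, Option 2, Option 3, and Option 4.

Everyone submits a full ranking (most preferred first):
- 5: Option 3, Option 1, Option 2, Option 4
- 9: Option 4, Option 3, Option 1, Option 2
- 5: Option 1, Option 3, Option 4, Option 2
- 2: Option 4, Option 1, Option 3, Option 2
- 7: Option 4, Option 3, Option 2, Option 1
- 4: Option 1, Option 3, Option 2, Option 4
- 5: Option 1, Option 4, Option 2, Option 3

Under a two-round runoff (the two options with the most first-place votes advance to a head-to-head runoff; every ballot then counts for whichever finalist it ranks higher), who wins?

Option 1

Round 1 first-place votes: Option 1 14, Option 2 0, Option 3 5, Option 4 18. Option 4 and Option 1 advance.
Runoff: Option 4 is ranked above Option 1 on 18 ballots, Option 1 above Option 4 on 19.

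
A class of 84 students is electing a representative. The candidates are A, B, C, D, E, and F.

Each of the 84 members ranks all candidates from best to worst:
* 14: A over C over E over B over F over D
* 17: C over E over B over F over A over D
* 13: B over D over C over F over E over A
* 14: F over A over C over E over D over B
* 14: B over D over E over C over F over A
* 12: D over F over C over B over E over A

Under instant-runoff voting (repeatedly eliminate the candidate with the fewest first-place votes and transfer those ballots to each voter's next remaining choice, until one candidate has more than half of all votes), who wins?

Round 1: A 14, B 27, C 17, D 12, E 0, F 14. E eliminated.
Round 2: A 14, B 27, C 17, D 12, F 14. D eliminated.
Round 3: A 14, B 27, C 17, F 26. A eliminated.
Round 4: B 27, C 31, F 26. F eliminated.
Round 5: B 27, C 57. C has a majority (≥43).

C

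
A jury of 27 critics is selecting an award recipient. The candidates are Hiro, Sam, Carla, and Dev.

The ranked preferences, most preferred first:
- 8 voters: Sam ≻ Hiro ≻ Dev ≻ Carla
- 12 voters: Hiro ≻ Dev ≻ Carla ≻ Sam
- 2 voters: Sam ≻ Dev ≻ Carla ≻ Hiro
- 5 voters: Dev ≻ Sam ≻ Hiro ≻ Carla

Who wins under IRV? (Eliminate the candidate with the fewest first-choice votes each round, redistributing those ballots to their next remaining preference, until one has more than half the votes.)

Round 1: Hiro 12, Sam 10, Carla 0, Dev 5. Carla eliminated.
Round 2: Hiro 12, Sam 10, Dev 5. Dev eliminated.
Round 3: Hiro 12, Sam 15. Sam has a majority (≥14).

Sam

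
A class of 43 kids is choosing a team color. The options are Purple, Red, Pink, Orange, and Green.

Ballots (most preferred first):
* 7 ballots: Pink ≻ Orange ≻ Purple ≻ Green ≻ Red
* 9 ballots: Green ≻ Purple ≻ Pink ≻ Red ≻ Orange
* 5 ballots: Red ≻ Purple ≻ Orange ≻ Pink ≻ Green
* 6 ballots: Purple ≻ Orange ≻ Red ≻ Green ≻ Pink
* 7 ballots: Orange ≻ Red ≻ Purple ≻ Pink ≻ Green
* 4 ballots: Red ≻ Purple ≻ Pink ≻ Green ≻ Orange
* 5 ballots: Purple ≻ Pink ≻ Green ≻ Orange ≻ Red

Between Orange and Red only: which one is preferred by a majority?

Orange is ranked above Red on 25 ballots; Red above Orange on 18.

Orange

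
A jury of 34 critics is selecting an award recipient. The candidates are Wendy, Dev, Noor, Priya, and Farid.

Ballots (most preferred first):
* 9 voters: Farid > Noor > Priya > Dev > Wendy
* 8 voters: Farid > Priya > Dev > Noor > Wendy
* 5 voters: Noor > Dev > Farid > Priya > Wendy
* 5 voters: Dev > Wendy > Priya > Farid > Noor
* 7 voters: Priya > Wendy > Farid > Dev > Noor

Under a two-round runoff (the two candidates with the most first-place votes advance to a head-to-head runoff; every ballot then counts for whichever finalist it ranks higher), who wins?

Round 1 first-place votes: Wendy 0, Dev 5, Noor 5, Priya 7, Farid 17. Farid and Priya advance.
Runoff: Farid is ranked above Priya on 22 ballots, Priya above Farid on 12.

Farid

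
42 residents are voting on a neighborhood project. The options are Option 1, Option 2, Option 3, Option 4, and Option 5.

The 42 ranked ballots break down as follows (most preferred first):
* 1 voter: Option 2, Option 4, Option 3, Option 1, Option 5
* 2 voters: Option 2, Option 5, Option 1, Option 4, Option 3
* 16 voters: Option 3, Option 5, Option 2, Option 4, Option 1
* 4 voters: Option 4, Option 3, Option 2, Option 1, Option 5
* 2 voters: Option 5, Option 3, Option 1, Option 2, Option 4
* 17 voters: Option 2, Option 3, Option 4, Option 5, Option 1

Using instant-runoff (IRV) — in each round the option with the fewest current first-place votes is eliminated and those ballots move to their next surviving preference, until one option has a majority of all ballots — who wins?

Round 1: Option 1 0, Option 2 20, Option 3 16, Option 4 4, Option 5 2. Option 1 eliminated.
Round 2: Option 2 20, Option 3 16, Option 4 4, Option 5 2. Option 5 eliminated.
Round 3: Option 2 20, Option 3 18, Option 4 4. Option 4 eliminated.
Round 4: Option 2 20, Option 3 22. Option 3 has a majority (≥22).

Option 3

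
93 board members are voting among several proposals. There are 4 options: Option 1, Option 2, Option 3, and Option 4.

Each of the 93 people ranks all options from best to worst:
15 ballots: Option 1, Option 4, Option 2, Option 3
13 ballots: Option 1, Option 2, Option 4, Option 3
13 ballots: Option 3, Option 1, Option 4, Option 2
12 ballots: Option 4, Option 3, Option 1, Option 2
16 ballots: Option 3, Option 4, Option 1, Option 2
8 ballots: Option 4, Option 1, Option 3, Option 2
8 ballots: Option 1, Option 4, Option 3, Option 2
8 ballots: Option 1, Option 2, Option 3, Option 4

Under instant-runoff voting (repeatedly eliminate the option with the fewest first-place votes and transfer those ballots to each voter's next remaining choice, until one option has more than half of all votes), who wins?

Option 1

Round 1: Option 1 44, Option 2 0, Option 3 29, Option 4 20. Option 2 eliminated.
Round 2: Option 1 44, Option 3 29, Option 4 20. Option 4 eliminated.
Round 3: Option 1 52, Option 3 41. Option 1 has a majority (≥47).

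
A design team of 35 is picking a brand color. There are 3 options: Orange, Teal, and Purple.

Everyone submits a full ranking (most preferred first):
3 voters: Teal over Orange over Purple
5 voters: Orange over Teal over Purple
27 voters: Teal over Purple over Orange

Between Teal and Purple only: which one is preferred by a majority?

Teal

Teal is ranked above Purple on 35 ballots; Purple above Teal on 0.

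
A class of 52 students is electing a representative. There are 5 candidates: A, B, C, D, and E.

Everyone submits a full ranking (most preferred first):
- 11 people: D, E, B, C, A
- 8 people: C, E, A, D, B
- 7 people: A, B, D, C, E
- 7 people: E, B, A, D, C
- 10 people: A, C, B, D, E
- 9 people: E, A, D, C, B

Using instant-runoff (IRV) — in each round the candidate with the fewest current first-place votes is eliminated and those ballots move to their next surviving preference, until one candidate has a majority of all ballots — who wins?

E

Round 1: A 17, B 0, C 8, D 11, E 16. B eliminated.
Round 2: A 17, C 8, D 11, E 16. C eliminated.
Round 3: A 17, D 11, E 24. D eliminated.
Round 4: A 17, E 35. E has a majority (≥27).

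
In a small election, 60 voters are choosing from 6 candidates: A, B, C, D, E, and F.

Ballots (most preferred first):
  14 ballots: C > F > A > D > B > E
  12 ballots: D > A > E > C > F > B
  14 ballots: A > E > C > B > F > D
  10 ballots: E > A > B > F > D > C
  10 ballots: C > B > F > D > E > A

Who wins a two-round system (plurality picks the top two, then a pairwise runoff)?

Round 1 first-place votes: A 14, B 0, C 24, D 12, E 10, F 0. C and A advance.
Runoff: C is ranked above A on 24 ballots, A above C on 36.

A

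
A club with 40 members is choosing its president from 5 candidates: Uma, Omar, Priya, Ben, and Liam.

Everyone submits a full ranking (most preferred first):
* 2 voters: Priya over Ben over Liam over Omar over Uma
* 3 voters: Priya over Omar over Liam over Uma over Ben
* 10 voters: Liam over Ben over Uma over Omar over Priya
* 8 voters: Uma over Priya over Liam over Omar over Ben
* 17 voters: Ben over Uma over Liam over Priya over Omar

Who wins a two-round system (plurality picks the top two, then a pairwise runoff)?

Round 1 first-place votes: Uma 8, Omar 0, Priya 5, Ben 17, Liam 10. Ben and Liam advance.
Runoff: Ben is ranked above Liam on 19 ballots, Liam above Ben on 21.

Liam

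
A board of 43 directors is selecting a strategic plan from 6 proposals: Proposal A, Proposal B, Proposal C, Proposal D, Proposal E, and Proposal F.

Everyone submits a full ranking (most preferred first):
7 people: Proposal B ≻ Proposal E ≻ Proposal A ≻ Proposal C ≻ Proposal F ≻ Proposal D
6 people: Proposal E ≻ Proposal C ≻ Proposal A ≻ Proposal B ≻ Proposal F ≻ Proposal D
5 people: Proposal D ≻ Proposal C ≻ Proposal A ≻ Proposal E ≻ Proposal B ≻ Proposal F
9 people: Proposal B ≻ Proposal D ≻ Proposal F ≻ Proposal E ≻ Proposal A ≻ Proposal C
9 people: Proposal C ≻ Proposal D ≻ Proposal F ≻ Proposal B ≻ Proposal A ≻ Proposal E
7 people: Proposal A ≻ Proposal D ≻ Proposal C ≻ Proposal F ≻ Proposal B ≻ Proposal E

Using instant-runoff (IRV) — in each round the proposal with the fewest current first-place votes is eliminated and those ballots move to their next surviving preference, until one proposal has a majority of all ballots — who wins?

Round 1: Proposal A 7, Proposal B 16, Proposal C 9, Proposal D 5, Proposal E 6, Proposal F 0. Proposal F eliminated.
Round 2: Proposal A 7, Proposal B 16, Proposal C 9, Proposal D 5, Proposal E 6. Proposal D eliminated.
Round 3: Proposal A 7, Proposal B 16, Proposal C 14, Proposal E 6. Proposal E eliminated.
Round 4: Proposal A 7, Proposal B 16, Proposal C 20. Proposal A eliminated.
Round 5: Proposal B 16, Proposal C 27. Proposal C has a majority (≥22).

Proposal C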